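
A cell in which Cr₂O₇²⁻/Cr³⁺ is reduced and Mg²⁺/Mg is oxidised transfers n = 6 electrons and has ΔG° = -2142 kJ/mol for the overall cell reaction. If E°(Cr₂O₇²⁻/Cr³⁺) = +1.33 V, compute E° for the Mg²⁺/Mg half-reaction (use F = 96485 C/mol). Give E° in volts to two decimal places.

E°cell = −ΔG°/(nF) = −(-2142×10³)/((6)(96485)) = +3.700 V.
Since Cr₂O₇²⁻/Cr³⁺ is the cathode and Mg²⁺/Mg the anode, E°cell = E°(Cr₂O₇²⁻/Cr³⁺) − E°(Mg²⁺/Mg).
So E°(Mg²⁺/Mg) = E°(Cr₂O₇²⁻/Cr³⁺) − E°cell = (+1.33) − (+3.700) = -2.37 V.

-2.37 V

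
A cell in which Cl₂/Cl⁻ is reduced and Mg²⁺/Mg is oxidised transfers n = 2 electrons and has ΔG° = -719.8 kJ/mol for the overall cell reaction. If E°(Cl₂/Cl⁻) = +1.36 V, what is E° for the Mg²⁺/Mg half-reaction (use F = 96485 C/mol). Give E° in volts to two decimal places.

E°cell = −ΔG°/(nF) = −(-719.8×10³)/((2)(96485)) = +3.730 V.
Since Cl₂/Cl⁻ is the cathode and Mg²⁺/Mg the anode, E°cell = E°(Cl₂/Cl⁻) − E°(Mg²⁺/Mg).
So E°(Mg²⁺/Mg) = E°(Cl₂/Cl⁻) − E°cell = (+1.36) − (+3.730) = -2.37 V.

-2.37 V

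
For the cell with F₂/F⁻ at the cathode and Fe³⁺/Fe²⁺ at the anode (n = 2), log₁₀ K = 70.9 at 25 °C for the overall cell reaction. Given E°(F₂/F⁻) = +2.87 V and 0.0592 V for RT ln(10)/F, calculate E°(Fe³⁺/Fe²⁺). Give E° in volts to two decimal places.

E°cell = (0.0592/n)·log K = (0.0592/2)(70.9) = +2.099 V.
Since F₂/F⁻ is the cathode and Fe³⁺/Fe²⁺ the anode, E°cell = E°(F₂/F⁻) − E°(Fe³⁺/Fe²⁺).
So E°(Fe³⁺/Fe²⁺) = E°(F₂/F⁻) − E°cell = (+2.87) − (+2.099) = +0.77 V.

+0.77 V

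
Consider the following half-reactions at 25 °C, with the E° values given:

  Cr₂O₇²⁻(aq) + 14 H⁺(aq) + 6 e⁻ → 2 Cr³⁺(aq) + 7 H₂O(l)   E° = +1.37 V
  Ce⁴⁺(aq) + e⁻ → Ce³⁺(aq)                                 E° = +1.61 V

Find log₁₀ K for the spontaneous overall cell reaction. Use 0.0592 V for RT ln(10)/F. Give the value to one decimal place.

Cathode: Ce⁴⁺/Ce³⁺; anode: Cr₂O₇²⁻/Cr³⁺. E°cell = +0.24 V, n = 6.
log K = nE°cell / 0.0592 = (6)(+0.24) / 0.0592 = 24.3.

24.3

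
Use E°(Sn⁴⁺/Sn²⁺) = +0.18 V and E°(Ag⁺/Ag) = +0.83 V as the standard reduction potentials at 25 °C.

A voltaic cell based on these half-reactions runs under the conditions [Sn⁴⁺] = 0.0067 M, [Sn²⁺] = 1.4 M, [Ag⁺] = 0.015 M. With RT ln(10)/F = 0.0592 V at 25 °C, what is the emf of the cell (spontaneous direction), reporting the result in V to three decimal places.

+0.611 V

Ag⁺/Ag is the cathode (higher E°), Sn⁴⁺/Sn²⁺ the anode: E°cell = +0.83 − (+0.18) = +0.65 V, n = 2.
Overall: 2 Ag⁺(aq) + Sn²⁺(aq) → 2 Ag(s) + Sn⁴⁺(aq)
Q = [Sn⁴⁺] / ([Ag⁺]^2·[Sn²⁺]); log Q = 1.328.
E = E° − (0.0592/n) log Q = +0.65 − (0.0592/2)(1.328) = +0.611 V.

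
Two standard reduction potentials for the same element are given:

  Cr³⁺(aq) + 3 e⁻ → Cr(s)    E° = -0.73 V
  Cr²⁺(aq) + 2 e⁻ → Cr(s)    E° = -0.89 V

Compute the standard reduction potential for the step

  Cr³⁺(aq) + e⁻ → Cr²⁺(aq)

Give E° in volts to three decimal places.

-0.410 V

Sequential free energies add, so n₃E°₃ = n₁E°₁ + n₂E°₂.
With n₃ = 3, and the known step contributing 2×(-0.89) V, the unknown satisfies 1·E° = 3×(-0.73) − 2×(-0.89) = -0.410.
E° = -0.410 / 1 = -0.410 V.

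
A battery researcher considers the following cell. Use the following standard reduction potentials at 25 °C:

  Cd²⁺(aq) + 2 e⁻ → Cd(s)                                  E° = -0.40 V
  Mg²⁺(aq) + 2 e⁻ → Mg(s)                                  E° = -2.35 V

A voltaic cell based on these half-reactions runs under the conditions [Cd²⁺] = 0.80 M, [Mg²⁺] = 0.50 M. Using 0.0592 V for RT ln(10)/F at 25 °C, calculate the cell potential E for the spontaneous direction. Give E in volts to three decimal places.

+1.956 V

Cd²⁺/Cd is the cathode (higher E°), Mg²⁺/Mg the anode: E°cell = -0.40 − (-2.35) = +1.95 V, n = 2.
Overall: Cd²⁺(aq) + Mg(s) → Cd(s) + Mg²⁺(aq)
Q = [Mg²⁺] / ([Cd²⁺]); log Q = -0.204.
E = E° − (0.0592/n) log Q = +1.95 − (0.0592/2)(-0.204) = +1.956 V.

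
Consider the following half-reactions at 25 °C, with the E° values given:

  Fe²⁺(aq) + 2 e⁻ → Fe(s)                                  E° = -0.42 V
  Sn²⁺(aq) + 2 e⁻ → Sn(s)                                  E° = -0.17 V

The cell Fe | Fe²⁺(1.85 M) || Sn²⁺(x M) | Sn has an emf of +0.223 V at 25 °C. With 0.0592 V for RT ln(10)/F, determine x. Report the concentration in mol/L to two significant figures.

0.23 M

Sn²⁺/Sn is the cathode, Fe²⁺/Fe the anode: E°cell = +0.25 V, n = 2.
Overall reaction: Sn²⁺(aq) + Fe(s) → Sn(s) + Fe²⁺(aq); Q = [Fe²⁺]^1/[Sn²⁺]^1.
From E = E° − (0.0592/n) log Q: log Q = (E° − E)·n/0.0592 = (+0.25 − (+0.223))·2/0.0592 = 0.9122.
So 1·log[Sn²⁺] = 1·log(1.85) − log Q = 0.2672 − (0.9122) = -0.6450; [Sn²⁺] = 10^(-0.6450) ≈ 0.23 M.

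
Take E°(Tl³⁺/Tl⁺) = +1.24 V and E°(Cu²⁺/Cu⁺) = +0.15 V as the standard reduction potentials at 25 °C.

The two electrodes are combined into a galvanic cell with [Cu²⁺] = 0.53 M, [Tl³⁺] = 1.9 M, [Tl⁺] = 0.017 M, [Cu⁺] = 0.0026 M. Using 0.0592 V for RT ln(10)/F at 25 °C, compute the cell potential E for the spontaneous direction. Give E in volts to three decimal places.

+1.014 V

Tl³⁺/Tl⁺ is the cathode (higher E°), Cu²⁺/Cu⁺ the anode: E°cell = +1.24 − (+0.15) = +1.09 V, n = 2.
Overall: Tl³⁺(aq) + 2 Cu⁺(aq) → Tl⁺(aq) + 2 Cu²⁺(aq)
Q = [Tl⁺]·[Cu²⁺]^2 / ([Tl³⁺]·[Cu⁺]^2); log Q = 2.570.
E = E° − (0.0592/n) log Q = +1.09 − (0.0592/2)(2.570) = +1.014 V.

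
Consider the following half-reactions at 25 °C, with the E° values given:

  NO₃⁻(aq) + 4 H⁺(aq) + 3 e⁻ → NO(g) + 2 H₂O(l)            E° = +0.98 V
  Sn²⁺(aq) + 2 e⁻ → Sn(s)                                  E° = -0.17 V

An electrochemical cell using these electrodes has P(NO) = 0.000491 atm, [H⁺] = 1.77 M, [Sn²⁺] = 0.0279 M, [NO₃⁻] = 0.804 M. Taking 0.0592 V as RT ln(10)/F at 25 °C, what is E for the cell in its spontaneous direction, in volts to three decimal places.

NO₃⁻/NO is the cathode (higher E°), Sn²⁺/Sn the anode: E°cell = +0.98 − (-0.17) = +1.15 V, n = 6.
Overall: 2 NO₃⁻(aq) + 8 H⁺(aq) + 3 Sn(s) → 2 NO(g) + 4 H₂O(l) + 3 Sn²⁺(aq)
Q = P(NO)^2·[Sn²⁺]^3 / ([NO₃⁻]^2·[H⁺]^8); log Q = -13.075.
E = E° − (0.0592/n) log Q = +1.15 − (0.0592/6)(-13.075) = +1.279 V.

+1.279 V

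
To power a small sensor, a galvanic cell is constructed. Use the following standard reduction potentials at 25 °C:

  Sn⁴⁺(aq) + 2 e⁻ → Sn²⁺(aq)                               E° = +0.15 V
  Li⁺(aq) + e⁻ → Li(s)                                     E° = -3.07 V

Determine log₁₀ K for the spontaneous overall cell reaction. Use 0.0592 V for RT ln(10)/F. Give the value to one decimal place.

Cathode: Sn⁴⁺/Sn²⁺; anode: Li⁺/Li. E°cell = +3.22 V, n = 2.
log K = nE°cell / 0.0592 = (2)(+3.22) / 0.0592 = 108.8.

108.8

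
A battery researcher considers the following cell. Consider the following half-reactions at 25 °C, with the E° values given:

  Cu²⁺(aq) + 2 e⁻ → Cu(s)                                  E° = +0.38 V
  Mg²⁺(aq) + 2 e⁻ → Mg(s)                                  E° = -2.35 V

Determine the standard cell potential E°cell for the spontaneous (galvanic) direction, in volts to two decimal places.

+2.73 V

The Cu²⁺/Cu couple has the higher reduction potential, so it is the cathode; Mg²⁺/Mg is oxidised at the anode.
E°cell = E°(cathode) − E°(anode) = (+0.38) − (-2.35) = +2.73 V.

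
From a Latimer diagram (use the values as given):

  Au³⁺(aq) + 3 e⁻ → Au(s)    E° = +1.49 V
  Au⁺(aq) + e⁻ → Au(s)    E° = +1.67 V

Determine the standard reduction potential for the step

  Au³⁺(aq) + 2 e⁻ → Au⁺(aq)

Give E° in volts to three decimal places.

+1.400 V

Sequential free energies add, so n₃E°₃ = n₁E°₁ + n₂E°₂.
With n₃ = 3, and the known step contributing 1×(+1.67) V, the unknown satisfies 2·E° = 3×(+1.49) − 1×(+1.67) = +2.800.
E° = +2.800 / 2 = +1.400 V.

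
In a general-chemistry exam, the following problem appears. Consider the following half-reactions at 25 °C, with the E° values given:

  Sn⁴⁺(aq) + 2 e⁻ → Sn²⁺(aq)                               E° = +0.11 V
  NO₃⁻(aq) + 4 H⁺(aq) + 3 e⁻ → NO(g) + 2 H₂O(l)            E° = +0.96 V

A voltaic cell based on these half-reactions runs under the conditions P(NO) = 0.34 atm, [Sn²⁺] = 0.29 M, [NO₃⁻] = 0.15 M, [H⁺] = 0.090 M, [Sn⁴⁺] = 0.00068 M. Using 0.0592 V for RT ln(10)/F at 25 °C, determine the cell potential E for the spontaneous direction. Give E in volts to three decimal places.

+0.838 V

NO₃⁻/NO is the cathode (higher E°), Sn⁴⁺/Sn²⁺ the anode: E°cell = +0.96 − (+0.11) = +0.85 V, n = 6.
Overall: 2 NO₃⁻(aq) + 8 H⁺(aq) + 3 Sn²⁺(aq) → 2 NO(g) + 4 H₂O(l) + 3 Sn⁴⁺(aq)
Q = P(NO)^2·[Sn⁴⁺]^3 / ([NO₃⁻]^2·[H⁺]^8·[Sn²⁺]^3); log Q = 1.187.
E = E° − (0.0592/n) log Q = +0.85 − (0.0592/6)(1.187) = +0.838 V.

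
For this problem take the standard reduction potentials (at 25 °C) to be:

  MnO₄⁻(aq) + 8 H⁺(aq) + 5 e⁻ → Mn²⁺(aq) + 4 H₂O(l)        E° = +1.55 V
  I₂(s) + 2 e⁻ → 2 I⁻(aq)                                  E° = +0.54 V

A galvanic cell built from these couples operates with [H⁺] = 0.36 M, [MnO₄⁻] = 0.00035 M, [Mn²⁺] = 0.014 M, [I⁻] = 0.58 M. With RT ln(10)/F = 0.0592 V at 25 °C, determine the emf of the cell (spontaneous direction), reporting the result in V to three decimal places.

MnO₄⁻/Mn²⁺ is the cathode (higher E°), I₂/I⁻ the anode: E°cell = +1.55 − (+0.54) = +1.01 V, n = 10.
Overall: 2 MnO₄⁻(aq) + 16 H⁺(aq) + 10 I⁻(aq) → 2 Mn²⁺(aq) + 8 H₂O(l) + 5 I₂(s)
Q = [Mn²⁺]^2 / ([MnO₄⁻]^2·[H⁺]^16·[I⁻]^10); log Q = 12.669.
E = E° − (0.0592/n) log Q = +1.01 − (0.0592/10)(12.669) = +0.935 V.

+0.935 V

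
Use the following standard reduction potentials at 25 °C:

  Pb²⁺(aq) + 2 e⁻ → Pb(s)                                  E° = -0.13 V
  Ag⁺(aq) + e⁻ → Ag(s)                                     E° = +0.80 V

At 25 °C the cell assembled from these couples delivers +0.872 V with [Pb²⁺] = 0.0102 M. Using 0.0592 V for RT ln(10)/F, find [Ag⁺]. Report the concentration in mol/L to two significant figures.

Ag⁺/Ag is the cathode, Pb²⁺/Pb the anode: E°cell = +0.93 V, n = 2.
Overall reaction: 2 Ag⁺(aq) + Pb(s) → 2 Ag(s) + Pb²⁺(aq); Q = [Pb²⁺]^1/[Ag⁺]^2.
From E = E° − (0.0592/n) log Q: log Q = (E° − E)·n/0.0592 = (+0.93 − (+0.872))·2/0.0592 = 1.9595.
So 2·log[Ag⁺] = 1·log(0.0102) − log Q = -1.9914 − (1.9595) = -3.9509; log[Ag⁺] = -3.9509 / 2 = -1.9754; [Ag⁺] = 10^(-1.9754) ≈ 0.011 M.

0.011 M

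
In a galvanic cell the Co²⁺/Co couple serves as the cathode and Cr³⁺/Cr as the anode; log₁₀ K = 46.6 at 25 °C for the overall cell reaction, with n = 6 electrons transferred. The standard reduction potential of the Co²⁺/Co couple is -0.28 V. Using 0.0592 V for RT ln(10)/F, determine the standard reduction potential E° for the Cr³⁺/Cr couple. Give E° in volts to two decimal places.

E°cell = (0.0592/n)·log K = (0.0592/6)(46.6) = +0.460 V.
Since Co²⁺/Co is the cathode and Cr³⁺/Cr the anode, E°cell = E°(Co²⁺/Co) − E°(Cr³⁺/Cr).
So E°(Cr³⁺/Cr) = E°(Co²⁺/Co) − E°cell = (-0.28) − (+0.460) = -0.74 V.

-0.74 V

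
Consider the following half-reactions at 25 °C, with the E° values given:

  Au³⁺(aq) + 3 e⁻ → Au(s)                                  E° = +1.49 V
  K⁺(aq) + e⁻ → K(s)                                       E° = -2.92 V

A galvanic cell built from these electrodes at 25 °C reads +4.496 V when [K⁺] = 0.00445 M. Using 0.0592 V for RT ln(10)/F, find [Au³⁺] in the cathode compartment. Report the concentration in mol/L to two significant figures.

0.0020 M

Au³⁺/Au is the cathode, K⁺/K the anode: E°cell = +4.41 V, n = 3.
Overall reaction: Au³⁺(aq) + 3 K(s) → Au(s) + 3 K⁺(aq); Q = [K⁺]^3/[Au³⁺]^1.
From E = E° − (0.0592/n) log Q: log Q = (E° − E)·n/0.0592 = (+4.41 − (+4.496))·3/0.0592 = -4.3581.
So 1·log[Au³⁺] = 3·log(0.00445) − log Q = -7.0549 − (-4.3581) = -2.6968; [Au³⁺] = 10^(-2.6968) ≈ 0.0020 M.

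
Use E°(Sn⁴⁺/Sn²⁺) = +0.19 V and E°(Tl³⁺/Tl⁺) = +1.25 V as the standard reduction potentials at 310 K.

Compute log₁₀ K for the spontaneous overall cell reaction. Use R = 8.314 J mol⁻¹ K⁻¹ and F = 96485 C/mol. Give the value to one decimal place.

34.5

Cathode: Tl³⁺/Tl⁺; anode: Sn⁴⁺/Sn²⁺. E°cell = (+1.25) − (+0.19) = +1.06 V, with n = 2.
ΔG° = −nFE° = −RT ln K, so ln K = nFE°/(RT) = (2)(96485)(+1.06) / ((8.314)(310)) = 79.364.
log₁₀ K = 79.364 / ln 10 = 34.5.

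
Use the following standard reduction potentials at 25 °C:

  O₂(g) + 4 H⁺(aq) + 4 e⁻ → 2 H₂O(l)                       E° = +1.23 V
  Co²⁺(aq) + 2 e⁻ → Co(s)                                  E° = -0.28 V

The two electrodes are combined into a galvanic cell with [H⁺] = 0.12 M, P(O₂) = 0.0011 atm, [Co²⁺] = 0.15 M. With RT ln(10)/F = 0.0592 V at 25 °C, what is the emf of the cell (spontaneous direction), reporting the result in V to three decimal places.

O₂/H₂O is the cathode (higher E°), Co²⁺/Co the anode: E°cell = +1.23 − (-0.28) = +1.51 V, n = 4.
Overall: O₂(g) + 4 H⁺(aq) + 2 Co(s) → 2 H₂O(l) + 2 Co²⁺(aq)
Q = [Co²⁺]^2 / (P(O₂)·[H⁺]^4); log Q = 4.994.
E = E° − (0.0592/n) log Q = +1.51 − (0.0592/4)(4.994) = +1.436 V.

+1.436 V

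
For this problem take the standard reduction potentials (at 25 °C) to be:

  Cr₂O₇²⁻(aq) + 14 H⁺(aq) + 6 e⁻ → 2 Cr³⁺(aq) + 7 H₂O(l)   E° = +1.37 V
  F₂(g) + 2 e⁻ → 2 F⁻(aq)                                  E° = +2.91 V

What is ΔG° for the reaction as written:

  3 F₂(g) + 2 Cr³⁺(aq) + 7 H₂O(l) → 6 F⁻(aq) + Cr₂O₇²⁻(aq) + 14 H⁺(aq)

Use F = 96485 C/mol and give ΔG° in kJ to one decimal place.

As written, F₂/F⁻ is reduced (cathode) and Cr₂O₇²⁻/Cr³⁺ is oxidised (anode), so E°cell = (+2.91) − (+1.37) = +1.54 V.
Balancing electrons gives n = 6.
ΔG° = −nFE° = −(6)(96485)(+1.54) = -891,521 J = -891.5 kJ.

-891.5 kJ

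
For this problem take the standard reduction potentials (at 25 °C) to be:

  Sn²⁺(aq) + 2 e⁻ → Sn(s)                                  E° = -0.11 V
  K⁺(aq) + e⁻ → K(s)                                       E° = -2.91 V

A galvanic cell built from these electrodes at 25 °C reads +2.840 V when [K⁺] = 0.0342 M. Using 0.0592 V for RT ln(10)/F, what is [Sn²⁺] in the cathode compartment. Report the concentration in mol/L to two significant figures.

Sn²⁺/Sn is the cathode, K⁺/K the anode: E°cell = +2.80 V, n = 2.
Overall reaction: Sn²⁺(aq) + 2 K(s) → Sn(s) + 2 K⁺(aq); Q = [K⁺]^2/[Sn²⁺]^1.
From E = E° − (0.0592/n) log Q: log Q = (E° − E)·n/0.0592 = (+2.80 − (+2.840))·2/0.0592 = -1.3514.
So 1·log[Sn²⁺] = 2·log(0.0342) − log Q = -2.9319 − (-1.3514) = -1.5805; [Sn²⁺] = 10^(-1.5805) ≈ 0.026 M.

0.026 M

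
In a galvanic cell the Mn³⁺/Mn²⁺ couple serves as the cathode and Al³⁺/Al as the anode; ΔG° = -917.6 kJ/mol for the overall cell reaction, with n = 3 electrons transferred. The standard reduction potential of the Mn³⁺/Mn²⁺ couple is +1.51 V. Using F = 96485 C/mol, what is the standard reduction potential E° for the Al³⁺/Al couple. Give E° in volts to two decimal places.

-1.66 V

E°cell = −ΔG°/(nF) = −(-917.6×10³)/((3)(96485)) = +3.170 V.
Since Mn³⁺/Mn²⁺ is the cathode and Al³⁺/Al the anode, E°cell = E°(Mn³⁺/Mn²⁺) − E°(Al³⁺/Al).
So E°(Al³⁺/Al) = E°(Mn³⁺/Mn²⁺) − E°cell = (+1.51) − (+3.170) = -1.66 V.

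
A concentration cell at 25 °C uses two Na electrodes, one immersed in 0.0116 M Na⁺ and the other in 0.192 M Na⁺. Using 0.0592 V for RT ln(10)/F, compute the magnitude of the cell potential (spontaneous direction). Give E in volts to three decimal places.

+0.072 V

For a concentration cell E°cell = 0. The 0.192 M side is the cathode (reduction is favoured where [Na⁺] is higher).
With n = 1, E = −(0.0592/1) log([Na⁺]ₐₙ/[Na⁺]꜀ₐₜ) = −(0.0592/1) log(0.0116/0.192) = −(0.0592/1)(-1.219) = +0.072 V.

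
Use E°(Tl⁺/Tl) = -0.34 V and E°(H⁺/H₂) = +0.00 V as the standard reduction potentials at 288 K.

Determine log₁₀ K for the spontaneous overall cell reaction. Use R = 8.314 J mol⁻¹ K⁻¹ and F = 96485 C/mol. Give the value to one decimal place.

11.9

Cathode: H⁺/H₂; anode: Tl⁺/Tl. E°cell = (+0.00) − (-0.34) = +0.34 V, with n = 2.
ΔG° = −nFE° = −RT ln K, so ln K = nFE°/(RT) = (2)(96485)(+0.34) / ((8.314)(288)) = 27.401.
log₁₀ K = 27.401 / ln 10 = 11.9.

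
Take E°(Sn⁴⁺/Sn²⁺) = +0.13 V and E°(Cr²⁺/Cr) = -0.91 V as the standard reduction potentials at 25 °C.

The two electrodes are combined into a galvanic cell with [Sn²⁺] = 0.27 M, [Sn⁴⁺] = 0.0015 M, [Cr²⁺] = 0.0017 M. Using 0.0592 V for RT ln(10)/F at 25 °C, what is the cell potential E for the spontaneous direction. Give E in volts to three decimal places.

Sn⁴⁺/Sn²⁺ is the cathode (higher E°), Cr²⁺/Cr the anode: E°cell = +0.13 − (-0.91) = +1.04 V, n = 2.
Overall: Sn⁴⁺(aq) + Cr(s) → Sn²⁺(aq) + Cr²⁺(aq)
Q = [Sn²⁺]·[Cr²⁺] / ([Sn⁴⁺]); log Q = -0.514.
E = E° − (0.0592/n) log Q = +1.04 − (0.0592/2)(-0.514) = +1.055 V.

+1.055 V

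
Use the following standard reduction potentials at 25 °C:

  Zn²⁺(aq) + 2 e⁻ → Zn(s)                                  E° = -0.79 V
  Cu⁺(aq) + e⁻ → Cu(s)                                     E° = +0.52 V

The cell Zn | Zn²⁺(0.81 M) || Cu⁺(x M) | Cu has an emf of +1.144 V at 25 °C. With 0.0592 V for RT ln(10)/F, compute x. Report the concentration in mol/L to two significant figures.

0.0014 M

Cu⁺/Cu is the cathode, Zn²⁺/Zn the anode: E°cell = +1.31 V, n = 2.
Overall reaction: 2 Cu⁺(aq) + Zn(s) → 2 Cu(s) + Zn²⁺(aq); Q = [Zn²⁺]^1/[Cu⁺]^2.
From E = E° − (0.0592/n) log Q: log Q = (E° − E)·n/0.0592 = (+1.31 − (+1.144))·2/0.0592 = 5.6081.
So 2·log[Cu⁺] = 1·log(0.81) − log Q = -0.0915 − (5.6081) = -5.6996; log[Cu⁺] = -5.6996 / 2 = -2.8498; [Cu⁺] = 10^(-2.8498) ≈ 0.0014 M.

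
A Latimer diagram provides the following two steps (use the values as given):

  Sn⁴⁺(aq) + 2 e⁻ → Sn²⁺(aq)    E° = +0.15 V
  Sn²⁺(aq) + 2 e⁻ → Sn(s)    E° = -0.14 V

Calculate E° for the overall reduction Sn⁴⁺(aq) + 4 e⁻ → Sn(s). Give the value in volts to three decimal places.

Adding the free-energy changes (−nFE°) of the two steps gives −n₃FE°₃ = −n₁FE°₁ − n₂FE°₂.
E°₃ = (2×+0.15 + 2×-0.14) / 4 = (+0.020) / 4 = +0.005 V.

+0.005 V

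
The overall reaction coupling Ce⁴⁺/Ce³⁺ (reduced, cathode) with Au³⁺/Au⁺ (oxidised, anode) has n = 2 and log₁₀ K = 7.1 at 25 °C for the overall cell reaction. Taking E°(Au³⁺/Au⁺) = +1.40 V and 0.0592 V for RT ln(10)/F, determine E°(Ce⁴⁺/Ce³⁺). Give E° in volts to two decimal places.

+1.61 V

E°cell = (0.0592/n)·log K = (0.0592/2)(7.1) = +0.210 V.
Since Ce⁴⁺/Ce³⁺ is the cathode and Au³⁺/Au⁺ the anode, E°cell = E°(Ce⁴⁺/Ce³⁺) − E°(Au³⁺/Au⁺).
So E°(Ce⁴⁺/Ce³⁺) = E°cell + E°(Au³⁺/Au⁺) = +0.210 + (+1.40) = +1.61 V.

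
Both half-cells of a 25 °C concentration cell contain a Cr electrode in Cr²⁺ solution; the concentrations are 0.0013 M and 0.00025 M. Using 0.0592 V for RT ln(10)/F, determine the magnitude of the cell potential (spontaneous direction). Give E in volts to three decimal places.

For a concentration cell E°cell = 0. The 0.0013 M side is the cathode (reduction is favoured where [Cr²⁺] is higher).
With n = 2, E = −(0.0592/2) log([Cr²⁺]ₐₙ/[Cr²⁺]꜀ₐₜ) = −(0.0592/2) log(0.00025/0.0013) = −(0.0592/2)(-0.716) = +0.021 V.

+0.021 V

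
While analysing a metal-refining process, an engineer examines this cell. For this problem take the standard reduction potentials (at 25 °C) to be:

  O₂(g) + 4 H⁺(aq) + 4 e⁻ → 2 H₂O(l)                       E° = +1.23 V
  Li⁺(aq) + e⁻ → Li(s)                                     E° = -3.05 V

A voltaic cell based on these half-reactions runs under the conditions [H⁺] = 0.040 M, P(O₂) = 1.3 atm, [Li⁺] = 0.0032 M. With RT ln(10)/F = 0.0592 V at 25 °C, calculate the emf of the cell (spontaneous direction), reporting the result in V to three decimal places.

O₂/H₂O is the cathode (higher E°), Li⁺/Li the anode: E°cell = +1.23 − (-3.05) = +4.28 V, n = 4.
Overall: O₂(g) + 4 H⁺(aq) + 4 Li(s) → 2 H₂O(l) + 4 Li⁺(aq)
Q = [Li⁺]^4 / (P(O₂)·[H⁺]^4); log Q = -4.502.
E = E° − (0.0592/n) log Q = +4.28 − (0.0592/4)(-4.502) = +4.347 V.

+4.347 V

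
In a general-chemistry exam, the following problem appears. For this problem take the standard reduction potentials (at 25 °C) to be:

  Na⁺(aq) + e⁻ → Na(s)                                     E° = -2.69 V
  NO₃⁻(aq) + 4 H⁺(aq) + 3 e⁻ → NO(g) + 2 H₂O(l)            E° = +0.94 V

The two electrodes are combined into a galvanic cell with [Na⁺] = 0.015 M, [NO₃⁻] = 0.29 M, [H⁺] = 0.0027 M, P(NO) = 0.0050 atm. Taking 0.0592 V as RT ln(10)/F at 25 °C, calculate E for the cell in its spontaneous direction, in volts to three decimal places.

NO₃⁻/NO is the cathode (higher E°), Na⁺/Na the anode: E°cell = +0.94 − (-2.69) = +3.63 V, n = 3.
Overall: NO₃⁻(aq) + 4 H⁺(aq) + 3 Na(s) → NO(g) + 2 H₂O(l) + 3 Na⁺(aq)
Q = P(NO)·[Na⁺]^3 / ([NO₃⁻]·[H⁺]^4); log Q = 3.039.
E = E° − (0.0592/n) log Q = +3.63 − (0.0592/3)(3.039) = +3.570 V.

+3.570 V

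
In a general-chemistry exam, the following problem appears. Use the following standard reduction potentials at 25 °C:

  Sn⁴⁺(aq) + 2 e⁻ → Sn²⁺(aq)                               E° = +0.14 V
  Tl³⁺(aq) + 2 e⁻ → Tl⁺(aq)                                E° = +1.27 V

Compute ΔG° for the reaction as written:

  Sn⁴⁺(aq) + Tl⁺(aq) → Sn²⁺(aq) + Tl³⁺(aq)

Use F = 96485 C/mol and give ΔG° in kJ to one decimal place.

As written, Sn⁴⁺/Sn²⁺ is reduced (cathode) and Tl³⁺/Tl⁺ is oxidised (anode), so E°cell = (+0.14) − (+1.27) = -1.13 V.
Balancing electrons gives n = 2.
ΔG° = −nFE° = −(2)(96485)(-1.13) = 218,056 J = +218.1 kJ.

+218.1 kJ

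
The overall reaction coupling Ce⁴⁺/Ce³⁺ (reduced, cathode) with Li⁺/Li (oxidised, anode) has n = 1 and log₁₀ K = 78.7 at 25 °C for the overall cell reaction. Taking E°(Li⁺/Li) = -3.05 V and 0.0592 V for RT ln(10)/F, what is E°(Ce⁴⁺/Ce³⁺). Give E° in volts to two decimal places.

E°cell = (0.0592/n)·log K = (0.0592/1)(78.7) = +4.659 V.
Since Ce⁴⁺/Ce³⁺ is the cathode and Li⁺/Li the anode, E°cell = E°(Ce⁴⁺/Ce³⁺) − E°(Li⁺/Li).
So E°(Ce⁴⁺/Ce³⁺) = E°cell + E°(Li⁺/Li) = +4.659 + (-3.05) = +1.61 V.

+1.61 V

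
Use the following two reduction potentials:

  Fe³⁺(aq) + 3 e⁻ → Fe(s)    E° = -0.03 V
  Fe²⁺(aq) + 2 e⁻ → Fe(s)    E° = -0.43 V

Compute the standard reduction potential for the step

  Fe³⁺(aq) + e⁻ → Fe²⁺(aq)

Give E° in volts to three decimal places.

Sequential free energies add, so n₃E°₃ = n₁E°₁ + n₂E°₂.
With n₃ = 3, and the known step contributing 2×(-0.43) V, the unknown satisfies 1·E° = 3×(-0.03) − 2×(-0.43) = +0.770.
E° = +0.770 / 1 = +0.770 V.

+0.770 V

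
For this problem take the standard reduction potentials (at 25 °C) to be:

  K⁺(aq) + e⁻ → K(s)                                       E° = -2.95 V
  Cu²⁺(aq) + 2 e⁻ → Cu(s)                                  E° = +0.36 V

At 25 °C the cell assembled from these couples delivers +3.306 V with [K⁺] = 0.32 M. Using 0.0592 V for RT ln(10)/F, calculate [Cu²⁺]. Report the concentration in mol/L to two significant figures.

Cu²⁺/Cu is the cathode, K⁺/K the anode: E°cell = +3.31 V, n = 2.
Overall reaction: Cu²⁺(aq) + 2 K(s) → Cu(s) + 2 K⁺(aq); Q = [K⁺]^2/[Cu²⁺]^1.
From E = E° − (0.0592/n) log Q: log Q = (E° − E)·n/0.0592 = (+3.31 − (+3.306))·2/0.0592 = 0.1351.
So 1·log[Cu²⁺] = 2·log(0.32) − log Q = -0.9897 − (0.1351) = -1.1248; [Cu²⁺] = 10^(-1.1248) ≈ 0.075 M.

0.075 M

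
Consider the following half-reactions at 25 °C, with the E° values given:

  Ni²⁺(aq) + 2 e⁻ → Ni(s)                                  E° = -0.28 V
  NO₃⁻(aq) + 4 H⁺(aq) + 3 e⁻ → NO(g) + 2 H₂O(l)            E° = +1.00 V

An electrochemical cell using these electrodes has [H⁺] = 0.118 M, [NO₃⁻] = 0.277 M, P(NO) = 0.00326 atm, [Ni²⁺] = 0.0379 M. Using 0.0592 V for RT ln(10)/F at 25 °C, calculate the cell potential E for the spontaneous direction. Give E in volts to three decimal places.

NO₃⁻/NO is the cathode (higher E°), Ni²⁺/Ni the anode: E°cell = +1.00 − (-0.28) = +1.28 V, n = 6.
Overall: 2 NO₃⁻(aq) + 8 H⁺(aq) + 3 Ni(s) → 2 NO(g) + 4 H₂O(l) + 3 Ni²⁺(aq)
Q = P(NO)^2·[Ni²⁺]^3 / ([NO₃⁻]^2·[H⁺]^8); log Q = -0.698.
E = E° − (0.0592/n) log Q = +1.28 − (0.0592/6)(-0.698) = +1.287 V.

+1.287 V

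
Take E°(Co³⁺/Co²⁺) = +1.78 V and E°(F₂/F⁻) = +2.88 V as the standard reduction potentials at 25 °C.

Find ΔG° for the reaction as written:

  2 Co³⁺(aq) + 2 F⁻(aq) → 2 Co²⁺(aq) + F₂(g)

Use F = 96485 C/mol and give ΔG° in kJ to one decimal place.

+212.3 kJ

As written, Co³⁺/Co²⁺ is reduced (cathode) and F₂/F⁻ is oxidised (anode), so E°cell = (+1.78) − (+2.88) = -1.10 V.
Balancing electrons gives n = 2.
ΔG° = −nFE° = −(2)(96485)(-1.10) = 212,267 J = +212.3 kJ.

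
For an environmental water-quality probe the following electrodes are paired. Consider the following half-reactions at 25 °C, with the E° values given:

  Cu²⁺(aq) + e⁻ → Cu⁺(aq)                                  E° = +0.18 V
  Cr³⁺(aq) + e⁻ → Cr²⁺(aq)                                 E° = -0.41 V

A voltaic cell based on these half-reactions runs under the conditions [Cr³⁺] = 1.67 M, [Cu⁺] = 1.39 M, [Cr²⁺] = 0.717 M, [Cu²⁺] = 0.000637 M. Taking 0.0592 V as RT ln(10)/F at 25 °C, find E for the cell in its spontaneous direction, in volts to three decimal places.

Cu²⁺/Cu⁺ is the cathode (higher E°), Cr³⁺/Cr²⁺ the anode: E°cell = +0.18 − (-0.41) = +0.59 V, n = 1.
Overall: Cu²⁺(aq) + Cr²⁺(aq) → Cu⁺(aq) + Cr³⁺(aq)
Q = [Cu⁺]·[Cr³⁺] / ([Cu²⁺]·[Cr²⁺]); log Q = 3.706.
E = E° − (0.0592/n) log Q = +0.59 − (0.0592/1)(3.706) = +0.371 V.

+0.371 V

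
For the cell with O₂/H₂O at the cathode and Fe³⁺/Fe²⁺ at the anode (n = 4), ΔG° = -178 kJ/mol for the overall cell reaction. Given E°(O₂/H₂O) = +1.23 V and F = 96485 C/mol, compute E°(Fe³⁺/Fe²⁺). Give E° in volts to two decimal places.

+0.77 V

E°cell = −ΔG°/(nF) = −(-178×10³)/((4)(96485)) = +0.461 V.
Since O₂/H₂O is the cathode and Fe³⁺/Fe²⁺ the anode, E°cell = E°(O₂/H₂O) − E°(Fe³⁺/Fe²⁺).
So E°(Fe³⁺/Fe²⁺) = E°(O₂/H₂O) − E°cell = (+1.23) − (+0.461) = +0.77 V.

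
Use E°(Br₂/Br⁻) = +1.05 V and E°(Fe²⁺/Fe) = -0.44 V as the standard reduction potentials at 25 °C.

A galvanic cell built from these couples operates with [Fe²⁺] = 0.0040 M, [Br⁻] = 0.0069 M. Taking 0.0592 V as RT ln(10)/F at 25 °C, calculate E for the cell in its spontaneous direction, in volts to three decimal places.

+1.689 V

Br₂/Br⁻ is the cathode (higher E°), Fe²⁺/Fe the anode: E°cell = +1.05 − (-0.44) = +1.49 V, n = 2.
Overall: Br₂(l) + Fe(s) → 2 Br⁻(aq) + Fe²⁺(aq)
Q = [Br⁻]^2·[Fe²⁺]; log Q = -6.720.
E = E° − (0.0592/n) log Q = +1.49 − (0.0592/2)(-6.720) = +1.689 V.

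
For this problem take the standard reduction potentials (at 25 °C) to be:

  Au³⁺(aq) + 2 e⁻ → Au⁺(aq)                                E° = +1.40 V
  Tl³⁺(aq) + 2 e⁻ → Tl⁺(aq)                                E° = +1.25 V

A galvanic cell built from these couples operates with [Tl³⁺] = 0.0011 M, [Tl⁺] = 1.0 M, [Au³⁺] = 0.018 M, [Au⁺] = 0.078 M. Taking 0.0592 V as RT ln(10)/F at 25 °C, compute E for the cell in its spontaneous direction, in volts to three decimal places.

+0.219 V

Au³⁺/Au⁺ is the cathode (higher E°), Tl³⁺/Tl⁺ the anode: E°cell = +1.40 − (+1.25) = +0.15 V, n = 2.
Overall: Au³⁺(aq) + Tl⁺(aq) → Au⁺(aq) + Tl³⁺(aq)
Q = [Au⁺]·[Tl³⁺] / ([Au³⁺]·[Tl⁺]); log Q = -2.322.
E = E° − (0.0592/n) log Q = +0.15 − (0.0592/2)(-2.322) = +0.219 V.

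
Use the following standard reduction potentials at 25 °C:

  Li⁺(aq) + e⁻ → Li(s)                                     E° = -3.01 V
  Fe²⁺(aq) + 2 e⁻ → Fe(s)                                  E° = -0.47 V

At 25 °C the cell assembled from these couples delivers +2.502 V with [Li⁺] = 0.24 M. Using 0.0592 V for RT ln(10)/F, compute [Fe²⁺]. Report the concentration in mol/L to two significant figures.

0.0030 M

Fe²⁺/Fe is the cathode, Li⁺/Li the anode: E°cell = +2.54 V, n = 2.
Overall reaction: Fe²⁺(aq) + 2 Li(s) → Fe(s) + 2 Li⁺(aq); Q = [Li⁺]^2/[Fe²⁺]^1.
From E = E° − (0.0592/n) log Q: log Q = (E° − E)·n/0.0592 = (+2.54 − (+2.502))·2/0.0592 = 1.2838.
So 1·log[Fe²⁺] = 2·log(0.24) − log Q = -1.2396 − (1.2838) = -2.5234; [Fe²⁺] = 10^(-2.5234) ≈ 0.0030 M.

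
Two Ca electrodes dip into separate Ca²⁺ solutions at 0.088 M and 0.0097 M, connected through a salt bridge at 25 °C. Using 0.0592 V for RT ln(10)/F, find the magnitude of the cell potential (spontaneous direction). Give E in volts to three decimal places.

+0.028 V

For a concentration cell E°cell = 0. The 0.088 M side is the cathode (reduction is favoured where [Ca²⁺] is higher).
With n = 2, E = −(0.0592/2) log([Ca²⁺]ₐₙ/[Ca²⁺]꜀ₐₜ) = −(0.0592/2) log(0.0097/0.088) = −(0.0592/2)(-0.958) = +0.028 V.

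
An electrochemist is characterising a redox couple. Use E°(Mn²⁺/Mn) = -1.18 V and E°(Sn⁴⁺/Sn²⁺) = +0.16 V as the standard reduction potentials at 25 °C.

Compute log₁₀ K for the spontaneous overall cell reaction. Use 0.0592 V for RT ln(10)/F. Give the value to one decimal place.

45.3

Cathode: Sn⁴⁺/Sn²⁺; anode: Mn²⁺/Mn. E°cell = +1.34 V, n = 2.
log K = nE°cell / 0.0592 = (2)(+1.34) / 0.0592 = 45.3.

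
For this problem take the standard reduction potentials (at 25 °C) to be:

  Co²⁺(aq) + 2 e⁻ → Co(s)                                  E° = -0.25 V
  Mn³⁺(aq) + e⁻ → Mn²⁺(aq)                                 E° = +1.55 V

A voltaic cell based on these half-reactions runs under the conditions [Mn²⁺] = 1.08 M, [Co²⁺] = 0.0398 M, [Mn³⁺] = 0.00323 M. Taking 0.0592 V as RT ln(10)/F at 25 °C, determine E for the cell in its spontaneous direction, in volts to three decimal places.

Mn³⁺/Mn²⁺ is the cathode (higher E°), Co²⁺/Co the anode: E°cell = +1.55 − (-0.25) = +1.80 V, n = 2.
Overall: 2 Mn³⁺(aq) + Co(s) → 2 Mn²⁺(aq) + Co²⁺(aq)
Q = [Mn²⁺]^2·[Co²⁺] / ([Mn³⁺]^2); log Q = 3.648.
E = E° − (0.0592/n) log Q = +1.80 − (0.0592/2)(3.648) = +1.692 V.

+1.692 V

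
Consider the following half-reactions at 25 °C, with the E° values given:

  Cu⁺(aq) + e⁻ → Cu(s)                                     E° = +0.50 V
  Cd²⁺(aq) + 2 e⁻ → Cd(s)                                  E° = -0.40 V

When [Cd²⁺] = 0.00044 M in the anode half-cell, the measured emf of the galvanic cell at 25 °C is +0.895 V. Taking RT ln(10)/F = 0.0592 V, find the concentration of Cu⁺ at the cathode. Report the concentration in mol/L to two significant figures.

Cu⁺/Cu is the cathode, Cd²⁺/Cd the anode: E°cell = +0.90 V, n = 2.
Overall reaction: 2 Cu⁺(aq) + Cd(s) → 2 Cu(s) + Cd²⁺(aq); Q = [Cd²⁺]^1/[Cu⁺]^2.
From E = E° − (0.0592/n) log Q: log Q = (E° − E)·n/0.0592 = (+0.90 − (+0.895))·2/0.0592 = 0.1689.
So 2·log[Cu⁺] = 1·log(0.00044) − log Q = -3.3565 − (0.1689) = -3.5254; log[Cu⁺] = -3.5254 / 2 = -1.7627; [Cu⁺] = 10^(-1.7627) ≈ 0.017 M.

0.017 M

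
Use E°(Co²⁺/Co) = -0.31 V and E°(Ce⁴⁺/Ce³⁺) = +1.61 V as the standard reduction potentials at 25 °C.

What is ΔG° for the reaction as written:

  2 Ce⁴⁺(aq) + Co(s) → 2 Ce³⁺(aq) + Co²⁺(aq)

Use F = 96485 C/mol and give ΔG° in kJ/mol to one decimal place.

-370.5 kJ/mol

As written, Ce⁴⁺/Ce³⁺ is reduced (cathode) and Co²⁺/Co is oxidised (anode), so E°cell = (+1.61) − (-0.31) = +1.92 V.
Balancing electrons gives n = 2.
ΔG° = −nFE° = −(2)(96485)(+1.92) = -370,502 J = -370.5 kJ/mol.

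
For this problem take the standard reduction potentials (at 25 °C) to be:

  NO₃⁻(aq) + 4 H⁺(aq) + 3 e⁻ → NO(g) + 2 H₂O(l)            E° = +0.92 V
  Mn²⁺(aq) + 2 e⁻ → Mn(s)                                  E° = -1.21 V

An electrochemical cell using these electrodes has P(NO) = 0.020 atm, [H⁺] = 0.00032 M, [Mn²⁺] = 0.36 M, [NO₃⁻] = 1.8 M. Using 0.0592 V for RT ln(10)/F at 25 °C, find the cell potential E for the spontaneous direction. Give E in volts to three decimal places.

NO₃⁻/NO is the cathode (higher E°), Mn²⁺/Mn the anode: E°cell = +0.92 − (-1.21) = +2.13 V, n = 6.
Overall: 2 NO₃⁻(aq) + 8 H⁺(aq) + 3 Mn(s) → 2 NO(g) + 4 H₂O(l) + 3 Mn²⁺(aq)
Q = P(NO)^2·[Mn²⁺]^3 / ([NO₃⁻]^2·[H⁺]^8); log Q = 22.719.
E = E° − (0.0592/n) log Q = +2.13 − (0.0592/6)(22.719) = +1.906 V.

+1.906 V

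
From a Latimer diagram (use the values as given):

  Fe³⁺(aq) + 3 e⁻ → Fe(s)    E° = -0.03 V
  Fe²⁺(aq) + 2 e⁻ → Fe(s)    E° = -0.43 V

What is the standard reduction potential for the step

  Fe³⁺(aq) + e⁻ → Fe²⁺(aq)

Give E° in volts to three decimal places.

Sequential free energies add, so n₃E°₃ = n₁E°₁ + n₂E°₂.
With n₃ = 3, and the known step contributing 2×(-0.43) V, the unknown satisfies 1·E° = 3×(-0.03) − 2×(-0.43) = +0.770.
E° = +0.770 / 1 = +0.770 V.

+0.770 V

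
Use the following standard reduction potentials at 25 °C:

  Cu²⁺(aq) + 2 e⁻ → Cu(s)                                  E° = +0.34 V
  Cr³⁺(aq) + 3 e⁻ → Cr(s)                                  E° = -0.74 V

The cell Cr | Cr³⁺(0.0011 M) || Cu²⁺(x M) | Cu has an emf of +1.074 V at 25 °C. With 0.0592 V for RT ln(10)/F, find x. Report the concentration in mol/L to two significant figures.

Cu²⁺/Cu is the cathode, Cr³⁺/Cr the anode: E°cell = +1.08 V, n = 6.
Overall reaction: 3 Cu²⁺(aq) + 2 Cr(s) → 3 Cu(s) + 2 Cr³⁺(aq); Q = [Cr³⁺]^2/[Cu²⁺]^3.
From E = E° − (0.0592/n) log Q: log Q = (E° − E)·n/0.0592 = (+1.08 − (+1.074))·6/0.0592 = 0.6081.
So 3·log[Cu²⁺] = 2·log(0.0011) − log Q = -5.9172 − (0.6081) = -6.5253; log[Cu²⁺] = -6.5253 / 3 = -2.1751; [Cu²⁺] = 10^(-2.1751) ≈ 0.0067 M.

0.0067 M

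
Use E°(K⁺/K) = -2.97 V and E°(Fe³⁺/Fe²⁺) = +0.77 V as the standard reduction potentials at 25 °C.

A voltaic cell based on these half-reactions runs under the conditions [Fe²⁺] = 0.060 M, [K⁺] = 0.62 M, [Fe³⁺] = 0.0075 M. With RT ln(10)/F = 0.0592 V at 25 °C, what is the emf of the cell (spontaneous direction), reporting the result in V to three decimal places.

+3.699 V

Fe³⁺/Fe²⁺ is the cathode (higher E°), K⁺/K the anode: E°cell = +0.77 − (-2.97) = +3.74 V, n = 1.
Overall: Fe³⁺(aq) + K(s) → Fe²⁺(aq) + K⁺(aq)
Q = [Fe²⁺]·[K⁺] / ([Fe³⁺]); log Q = 0.695.
E = E° − (0.0592/n) log Q = +3.74 − (0.0592/1)(0.695) = +3.699 V.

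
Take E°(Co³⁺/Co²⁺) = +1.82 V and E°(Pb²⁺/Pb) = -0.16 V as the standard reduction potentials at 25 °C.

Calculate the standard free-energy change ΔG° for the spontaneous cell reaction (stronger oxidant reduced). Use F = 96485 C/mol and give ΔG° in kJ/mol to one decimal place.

-382.1 kJ/mol

Co³⁺/Co²⁺ (E° = +1.82 V) is the cathode; Pb²⁺/Pb (E° = -0.16 V) is the anode, so E°cell = +1.98 V.
Balancing electrons gives n = 2 (lcm of 1 and 2).
ΔG° = −nFE° = −(2)(96485)(+1.98) = -382,081 J = -382.1 kJ/mol.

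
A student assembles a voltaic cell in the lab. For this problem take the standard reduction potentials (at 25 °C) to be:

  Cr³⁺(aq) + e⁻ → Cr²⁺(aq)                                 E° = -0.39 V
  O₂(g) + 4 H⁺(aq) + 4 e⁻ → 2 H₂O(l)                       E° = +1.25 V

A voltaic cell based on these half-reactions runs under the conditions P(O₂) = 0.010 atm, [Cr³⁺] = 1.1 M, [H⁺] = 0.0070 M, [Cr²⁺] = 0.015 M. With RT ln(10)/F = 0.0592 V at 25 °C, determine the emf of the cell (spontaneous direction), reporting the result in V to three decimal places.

O₂/H₂O is the cathode (higher E°), Cr³⁺/Cr²⁺ the anode: E°cell = +1.25 − (-0.39) = +1.64 V, n = 4.
Overall: O₂(g) + 4 H⁺(aq) + 4 Cr²⁺(aq) → 2 H₂O(l) + 4 Cr³⁺(aq)
Q = [Cr³⁺]^4 / (P(O₂)·[H⁺]^4·[Cr²⁺]^4); log Q = 18.081.
E = E° − (0.0592/n) log Q = +1.64 − (0.0592/4)(18.081) = +1.372 V.

+1.372 V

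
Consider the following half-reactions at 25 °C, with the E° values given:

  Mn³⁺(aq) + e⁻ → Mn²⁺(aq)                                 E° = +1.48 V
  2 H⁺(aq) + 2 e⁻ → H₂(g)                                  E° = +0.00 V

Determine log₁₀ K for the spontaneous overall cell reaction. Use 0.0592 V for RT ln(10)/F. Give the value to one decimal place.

50.0

Cathode: Mn³⁺/Mn²⁺; anode: H⁺/H₂. E°cell = +1.48 V, n = 2.
log K = nE°cell / 0.0592 = (2)(+1.48) / 0.0592 = 50.0.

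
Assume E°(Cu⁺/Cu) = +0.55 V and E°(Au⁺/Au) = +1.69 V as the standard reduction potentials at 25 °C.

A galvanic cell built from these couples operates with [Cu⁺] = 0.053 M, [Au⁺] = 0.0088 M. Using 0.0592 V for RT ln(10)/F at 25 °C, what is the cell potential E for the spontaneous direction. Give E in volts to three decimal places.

Au⁺/Au is the cathode (higher E°), Cu⁺/Cu the anode: E°cell = +1.69 − (+0.55) = +1.14 V, n = 1.
Overall: Au⁺(aq) + Cu(s) → Au(s) + Cu⁺(aq)
Q = [Cu⁺] / ([Au⁺]); log Q = 0.780.
E = E° − (0.0592/n) log Q = +1.14 − (0.0592/1)(0.780) = +1.094 V.

+1.094 V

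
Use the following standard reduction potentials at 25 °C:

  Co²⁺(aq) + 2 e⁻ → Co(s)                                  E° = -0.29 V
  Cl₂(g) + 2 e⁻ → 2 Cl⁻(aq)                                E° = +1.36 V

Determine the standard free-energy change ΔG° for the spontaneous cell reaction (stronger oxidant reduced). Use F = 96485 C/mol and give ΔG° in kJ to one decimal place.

-318.4 kJ

Cl₂/Cl⁻ (E° = +1.36 V) is the cathode; Co²⁺/Co (E° = -0.29 V) is the anode, so E°cell = +1.65 V.
Balancing electrons gives n = 2 (lcm of 2 and 2).
ΔG° = −nFE° = −(2)(96485)(+1.65) = -318,400 J = -318.4 kJ.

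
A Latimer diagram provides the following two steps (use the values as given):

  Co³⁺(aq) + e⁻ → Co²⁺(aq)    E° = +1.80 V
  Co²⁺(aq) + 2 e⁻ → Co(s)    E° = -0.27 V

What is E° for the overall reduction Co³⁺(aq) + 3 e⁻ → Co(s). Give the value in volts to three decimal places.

Since ΔG° = −nFE° is additive over sequential reductions, n₃E°₃ = n₁E°₁ + n₂E°₂.
E°₃ = (1×+1.80 + 2×-0.27) / 3 = (+1.260) / 3 = +0.420 V.

+0.420 V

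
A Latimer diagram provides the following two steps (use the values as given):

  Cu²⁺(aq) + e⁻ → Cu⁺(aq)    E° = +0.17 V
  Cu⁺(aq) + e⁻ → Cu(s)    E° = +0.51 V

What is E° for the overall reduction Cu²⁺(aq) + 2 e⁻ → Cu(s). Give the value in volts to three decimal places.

Standard free energies of sequential steps add: ΔG°₃ = ΔG°₁ + ΔG°₂, so n₃E°₃ = n₁E°₁ + n₂E°₂.
E°₃ = (1×+0.17 + 1×+0.51) / 2 = (+0.680) / 2 = +0.340 V.

+0.340 V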